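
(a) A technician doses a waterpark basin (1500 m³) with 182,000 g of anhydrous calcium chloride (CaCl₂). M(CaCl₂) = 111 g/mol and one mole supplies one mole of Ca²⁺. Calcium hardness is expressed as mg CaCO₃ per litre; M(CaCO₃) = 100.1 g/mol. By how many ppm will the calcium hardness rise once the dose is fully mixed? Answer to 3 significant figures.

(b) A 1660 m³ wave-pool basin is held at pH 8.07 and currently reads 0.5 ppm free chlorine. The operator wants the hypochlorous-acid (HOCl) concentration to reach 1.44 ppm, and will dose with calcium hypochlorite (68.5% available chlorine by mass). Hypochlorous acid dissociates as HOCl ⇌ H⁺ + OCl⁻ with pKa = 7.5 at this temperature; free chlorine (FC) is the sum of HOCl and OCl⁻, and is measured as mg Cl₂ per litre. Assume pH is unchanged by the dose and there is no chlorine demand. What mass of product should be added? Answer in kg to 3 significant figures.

(a) 109 ppm; (b) 15.2 kg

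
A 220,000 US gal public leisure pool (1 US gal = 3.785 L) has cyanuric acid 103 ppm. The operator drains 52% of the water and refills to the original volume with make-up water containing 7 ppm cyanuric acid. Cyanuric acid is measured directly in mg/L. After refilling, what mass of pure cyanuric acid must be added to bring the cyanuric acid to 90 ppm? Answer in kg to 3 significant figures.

Volume: 220,000 US gal × 3.785 L/gal = 832,700 L.
After draining 52% and refilling: 103 × 0.48 + 7 × 0.52 = 53.08 ppm.
Deficit to target: 90 − 53.08 = 36.92 mg/L.
Mass: 36.92 mg/L × 832,700 L = 30,740 g cyanuric acid.

30.7 kg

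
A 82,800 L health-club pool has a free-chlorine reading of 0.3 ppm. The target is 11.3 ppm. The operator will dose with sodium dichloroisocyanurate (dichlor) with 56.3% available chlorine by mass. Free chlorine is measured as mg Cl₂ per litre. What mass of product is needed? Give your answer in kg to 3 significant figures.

Chlorine deficit: 11.3 − 0.3 = 11 ppm = 11 mg/L as Cl₂.
Cl₂ equivalent needed: 11 mg/L × 82,800 L = 910,800 mg = 910.8 g.
Product at 56.3% available chlorine: 910.8 / 0.563 = 1618 g.

1.62 kg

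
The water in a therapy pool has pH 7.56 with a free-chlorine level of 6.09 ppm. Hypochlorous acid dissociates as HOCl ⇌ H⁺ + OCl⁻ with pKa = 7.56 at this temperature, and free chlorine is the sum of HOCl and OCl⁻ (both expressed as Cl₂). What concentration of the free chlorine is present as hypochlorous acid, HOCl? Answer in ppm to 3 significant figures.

3.04 ppm

[OCl⁻]/[HOCl] = 10^(pH − pKa) = 10^(7.56 − 7.56) = 10^0.00 = 1.
Fraction as HOCl = 1 / (1 + 1) = 0.5.
HOCl = 0.5 × 6.09 ppm = 3.045 ppm.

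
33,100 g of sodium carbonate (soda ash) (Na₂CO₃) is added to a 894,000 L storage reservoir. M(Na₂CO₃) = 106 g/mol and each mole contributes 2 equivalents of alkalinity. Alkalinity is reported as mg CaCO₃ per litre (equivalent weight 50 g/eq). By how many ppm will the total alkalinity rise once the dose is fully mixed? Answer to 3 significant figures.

34.9 ppm

Moles of Na₂CO₃: 33,100 g ÷ 106 g/mol = 312.3 mol → 624.5 eq of alkalinity.
As CaCO₃: 624.5 eq × 50 g/eq = 31,230 g.
Rise: 31,230 g / 894,000 L × 1000 = 34.93 mg/L.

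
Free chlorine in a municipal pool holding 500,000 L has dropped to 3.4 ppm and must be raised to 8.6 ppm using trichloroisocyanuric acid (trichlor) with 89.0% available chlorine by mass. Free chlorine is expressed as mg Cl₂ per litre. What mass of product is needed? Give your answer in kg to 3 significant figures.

2.92 kg

Chlorine deficit: 8.6 − 3.4 = 5.2 ppm = 5.2 mg/L as Cl₂.
Cl₂ equivalent needed: 5.2 mg/L × 500,000 L = 2,600,000 mg = 2600 g.
Product at 89.0% available chlorine: 2600 / 0.89 = 2921 g.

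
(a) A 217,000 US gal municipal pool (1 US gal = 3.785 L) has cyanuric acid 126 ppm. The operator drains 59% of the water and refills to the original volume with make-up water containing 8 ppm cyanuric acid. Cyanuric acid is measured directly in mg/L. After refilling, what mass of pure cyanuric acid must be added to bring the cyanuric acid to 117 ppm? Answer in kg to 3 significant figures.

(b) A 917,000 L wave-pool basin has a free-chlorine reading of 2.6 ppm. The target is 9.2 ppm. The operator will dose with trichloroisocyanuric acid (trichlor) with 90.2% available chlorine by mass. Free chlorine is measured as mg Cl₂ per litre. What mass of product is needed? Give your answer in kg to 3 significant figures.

(a) 49.8 kg; (b) 6.71 kg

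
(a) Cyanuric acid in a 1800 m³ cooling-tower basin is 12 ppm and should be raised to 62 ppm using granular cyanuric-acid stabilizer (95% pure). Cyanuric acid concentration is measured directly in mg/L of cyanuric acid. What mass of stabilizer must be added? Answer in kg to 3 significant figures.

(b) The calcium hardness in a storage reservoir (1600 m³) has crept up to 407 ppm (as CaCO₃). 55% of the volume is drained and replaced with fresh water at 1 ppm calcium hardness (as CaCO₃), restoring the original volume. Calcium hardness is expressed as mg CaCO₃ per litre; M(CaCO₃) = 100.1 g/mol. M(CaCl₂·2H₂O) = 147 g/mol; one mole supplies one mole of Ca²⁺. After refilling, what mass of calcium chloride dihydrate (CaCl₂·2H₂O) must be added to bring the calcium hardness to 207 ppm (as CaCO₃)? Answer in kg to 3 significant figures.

(a) 94.7 kg; (b) 54.7 kg

(a) Volume: 1800 m³ = 1,800,000 L.
(a) CYA to add: (62 − 12) = 50 mg/L × 1,800,000 L = 90,000 g cyanuric acid.
(a) At 95% purity: 90,000 / 0.95 = 94,740 g product.

(b) Volume: 1600 m³ = 1,600,000 L.
(b) After draining 55% and refilling: 407 × 0.45 + 1 × 0.55 = 183.7 ppm.
(b) Deficit to target: 207 − 183.7 = 23.3 mg/L.
(b) As CaCO₃: 23.3 mg/L × 1,600,000 L = 37,280 g; ÷ 100.1 = 372.4 mol Ca²⁺.
(b) Mass: 372.4 × 147 = 54,750 g.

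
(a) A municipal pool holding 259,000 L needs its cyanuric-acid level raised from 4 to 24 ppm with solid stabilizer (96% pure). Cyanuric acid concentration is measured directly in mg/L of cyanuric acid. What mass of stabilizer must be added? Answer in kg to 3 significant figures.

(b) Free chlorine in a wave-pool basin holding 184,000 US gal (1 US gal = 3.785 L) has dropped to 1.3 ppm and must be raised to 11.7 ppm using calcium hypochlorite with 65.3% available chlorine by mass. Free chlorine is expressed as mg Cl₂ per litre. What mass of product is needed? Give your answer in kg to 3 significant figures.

(a) 5.40 kg; (b) 11.1 kg

(a) CYA to add: (24 − 4) = 20 mg/L × 259,000 L = 5180 g cyanuric acid.
(a) At 96% purity: 5180 / 0.96 = 5396 g product.

(b) Volume: 184,000 US gal × 3.785 L/gal = 696,440 L.
(b) Chlorine deficit: 11.7 − 1.3 = 10.4 ppm = 10.4 mg/L as Cl₂.
(b) Cl₂ equivalent needed: 10.4 mg/L × 696,440 L = 7,243,000 mg = 7243 g.
(b) Product at 65.3% available chlorine: 7243 / 0.653 = 11,090 g.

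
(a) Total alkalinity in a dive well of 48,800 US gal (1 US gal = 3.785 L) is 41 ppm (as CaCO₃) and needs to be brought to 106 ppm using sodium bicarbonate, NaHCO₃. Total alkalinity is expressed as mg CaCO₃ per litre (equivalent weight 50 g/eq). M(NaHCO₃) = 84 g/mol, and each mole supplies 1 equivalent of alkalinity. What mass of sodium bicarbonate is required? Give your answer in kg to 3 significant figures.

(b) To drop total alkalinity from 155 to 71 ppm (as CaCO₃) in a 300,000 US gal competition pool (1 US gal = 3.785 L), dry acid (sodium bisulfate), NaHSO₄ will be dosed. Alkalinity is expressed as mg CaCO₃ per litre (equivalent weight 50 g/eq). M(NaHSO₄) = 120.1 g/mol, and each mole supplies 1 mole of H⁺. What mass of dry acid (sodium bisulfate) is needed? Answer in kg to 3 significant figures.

(a) 20.2 kg; (b) 229 kg

(a) Volume: 48,800 US gal × 3.785 L/gal = 184,708 L.
(a) Alkalinity to add: (106 − 41) = 65 mg/L as CaCO₃ × 184,708 L = 12,010 g as CaCO₃.
(a) Equivalents: 12,010 g ÷ 50 g/eq = 240.1 eq.
(a) NaHCO₃ supplies 1 eq per mole → 240.1 mol.
(a) Mass: 240.1 mol × 84 g/mol = 20,170 g.

(b) Volume: 300,000 US gal × 3.785 L/gal = 1,135,500 L.
(b) Alkalinity to neutralize: (155 − 71) = 84 mg/L as CaCO₃ × 1,135,500 L = 95,380 g as CaCO₃.
(b) Equivalents of H⁺ required: 95,380 ÷ 50 g/eq = 1908 eq = 1908 mol NaHSO₄.
(b) Mass of NaHSO₄: 1908 × 120.1 = 229,100 g.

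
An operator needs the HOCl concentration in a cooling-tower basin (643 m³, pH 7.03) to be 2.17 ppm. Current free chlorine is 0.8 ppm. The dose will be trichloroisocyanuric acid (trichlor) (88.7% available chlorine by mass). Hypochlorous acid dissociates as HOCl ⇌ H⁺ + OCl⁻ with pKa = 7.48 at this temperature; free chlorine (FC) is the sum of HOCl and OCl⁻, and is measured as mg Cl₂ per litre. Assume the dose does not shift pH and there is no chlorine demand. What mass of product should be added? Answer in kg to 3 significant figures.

1.55 kg

Volume: 643 m³ = 643,000 L.
[OCl⁻]/[HOCl] = 10^(pH − pKa) = 10^(7.03 − 7.48) = 0.3548; fraction as HOCl = 1/(1 + 0.3548) = 0.7381.
Free chlorine required for 2.17 ppm HOCl: 2.17 / 0.7381 = 2.94 ppm.
FC to add: 2.94 − 0.8 = 2.14 mg/L as Cl₂.
Cl₂ equivalent: 2.14 mg/L × 643,000 L = 1376 g.
Product at 88.7% available Cl: 1376 / 0.887 = 1551 g.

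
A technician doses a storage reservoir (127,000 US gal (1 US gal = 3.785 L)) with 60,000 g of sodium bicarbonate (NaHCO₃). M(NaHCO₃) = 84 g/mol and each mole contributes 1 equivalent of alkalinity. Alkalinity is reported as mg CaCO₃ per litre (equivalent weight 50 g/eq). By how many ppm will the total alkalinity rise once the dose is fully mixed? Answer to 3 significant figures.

74.3 ppm

Volume: 127,000 US gal × 3.785 L/gal = 480,695 L.
Moles of NaHCO₃: 60,000 g ÷ 84 g/mol = 714.3 mol → 714.3 eq of alkalinity.
As CaCO₃: 714.3 eq × 50 g/eq = 35,710 g.
Rise: 35,710 g / 480,695 L × 1000 = 74.3 mg/L.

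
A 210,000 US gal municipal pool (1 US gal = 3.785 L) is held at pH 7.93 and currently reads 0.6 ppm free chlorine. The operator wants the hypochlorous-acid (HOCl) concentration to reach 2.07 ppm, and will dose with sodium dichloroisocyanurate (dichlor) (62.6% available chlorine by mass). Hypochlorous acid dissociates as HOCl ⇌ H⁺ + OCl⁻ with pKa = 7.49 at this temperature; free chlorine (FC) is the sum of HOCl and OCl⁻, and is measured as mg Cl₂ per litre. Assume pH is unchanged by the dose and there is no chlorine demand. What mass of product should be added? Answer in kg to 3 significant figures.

Volume: 210,000 US gal × 3.785 L/gal = 794,850 L.
[OCl⁻]/[HOCl] = 10^(pH − pKa) = 10^(7.93 − 7.49) = 2.754; fraction as HOCl = 1/(1 + 2.754) = 0.2664.
Free chlorine required for 2.07 ppm HOCl: 2.07 / 0.2664 = 7.771 ppm.
FC to add: 7.771 − 0.6 = 7.171 mg/L as Cl₂.
Cl₂ equivalent: 7.171 mg/L × 794,850 L = 5700 g.
Product at 62.6% available Cl: 5700 / 0.626 = 9106 g.

9.11 kg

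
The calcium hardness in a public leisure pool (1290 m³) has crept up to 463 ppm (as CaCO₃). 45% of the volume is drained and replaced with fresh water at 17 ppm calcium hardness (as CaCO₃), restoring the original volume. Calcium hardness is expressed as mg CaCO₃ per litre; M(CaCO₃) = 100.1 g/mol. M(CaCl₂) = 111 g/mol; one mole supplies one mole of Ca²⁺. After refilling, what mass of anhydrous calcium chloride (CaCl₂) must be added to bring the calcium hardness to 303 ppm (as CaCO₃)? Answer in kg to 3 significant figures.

58.2 kg

Volume: 1290 m³ = 1,290,000 L.
After draining 45% and refilling: 463 × 0.55 + 17 × 0.45 = 262.3 ppm.
Deficit to target: 303 − 262.3 = 40.7 mg/L.
As CaCO₃: 40.7 mg/L × 1,290,000 L = 52,500 g; ÷ 100.1 = 524.5 mol Ca²⁺.
Mass: 524.5 × 111 = 58,220 g.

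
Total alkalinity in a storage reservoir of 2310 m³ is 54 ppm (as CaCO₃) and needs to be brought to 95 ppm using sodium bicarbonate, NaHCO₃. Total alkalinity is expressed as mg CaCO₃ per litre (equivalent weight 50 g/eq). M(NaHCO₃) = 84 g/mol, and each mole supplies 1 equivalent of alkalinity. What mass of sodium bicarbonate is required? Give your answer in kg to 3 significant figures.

159 kg

Volume: 2310 m³ = 2,310,000 L.
Alkalinity to add: (95 − 54) = 41 mg/L as CaCO₃ × 2,310,000 L = 94,710 g as CaCO₃.
Equivalents: 94,710 g ÷ 50 g/eq = 1894 eq.
NaHCO₃ supplies 1 eq per mole → 1894 mol.
Mass: 1894 mol × 84 g/mol = 159,100 g.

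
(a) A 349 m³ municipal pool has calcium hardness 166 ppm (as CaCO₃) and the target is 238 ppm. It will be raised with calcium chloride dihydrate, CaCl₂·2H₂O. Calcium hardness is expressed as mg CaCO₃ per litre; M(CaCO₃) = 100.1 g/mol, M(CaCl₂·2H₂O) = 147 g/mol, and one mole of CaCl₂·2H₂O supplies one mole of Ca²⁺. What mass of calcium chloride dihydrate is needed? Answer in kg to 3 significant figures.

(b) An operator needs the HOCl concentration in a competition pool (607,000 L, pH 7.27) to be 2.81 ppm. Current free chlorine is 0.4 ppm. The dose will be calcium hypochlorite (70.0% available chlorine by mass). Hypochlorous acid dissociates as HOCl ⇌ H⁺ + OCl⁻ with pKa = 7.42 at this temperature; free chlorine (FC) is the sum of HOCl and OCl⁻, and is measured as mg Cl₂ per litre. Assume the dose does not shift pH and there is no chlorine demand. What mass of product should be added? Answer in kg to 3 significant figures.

(a) Volume: 349 m³ = 349,000 L.
(a) Hardness to add: (238 − 166) = 72 mg/L as CaCO₃ × 349,000 L = 25,130 g as CaCO₃.
(a) Moles of Ca²⁺ (1 mol Ca²⁺ ≡ 1 mol CaCO₃): 25,130 / 100.1 g/mol = 251 mol.
(a) Mass of CaCl₂·2H₂O: 251 × 147 = 36,900 g.

(b) [OCl⁻]/[HOCl] = 10^(pH − pKa) = 10^(7.27 − 7.42) = 0.7079; fraction as HOCl = 1/(1 + 0.7079) = 0.5855.
(b) Free chlorine required for 2.81 ppm HOCl: 2.81 / 0.5855 = 4.799 ppm.
(b) FC to add: 4.799 − 0.4 = 4.399 mg/L as Cl₂.
(b) Cl₂ equivalent: 4.399 mg/L × 607,000 L = 2670 g.
(b) Product at 70.0% available Cl: 2670 / 0.7 = 3815 g.

(a) 36.9 kg; (b) 3.81 kg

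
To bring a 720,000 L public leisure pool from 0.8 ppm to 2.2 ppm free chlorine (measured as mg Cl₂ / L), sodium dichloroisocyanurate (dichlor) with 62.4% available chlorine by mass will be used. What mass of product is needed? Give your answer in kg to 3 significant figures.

1.62 kg

Chlorine deficit: 2.2 − 0.8 = 1.4 ppm = 1.4 mg/L as Cl₂.
Cl₂ equivalent needed: 1.4 mg/L × 720,000 L = 1,008,000 mg = 1008 g.
Product at 62.4% available chlorine: 1008 / 0.624 = 1615 g.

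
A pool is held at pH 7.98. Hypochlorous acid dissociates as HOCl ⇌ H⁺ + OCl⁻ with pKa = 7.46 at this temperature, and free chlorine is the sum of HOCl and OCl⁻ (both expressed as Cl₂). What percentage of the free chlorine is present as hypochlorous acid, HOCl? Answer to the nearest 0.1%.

23.2%

[OCl⁻]/[HOCl] = 10^(pH − pKa) = 10^(7.98 − 7.46) = 10^0.52 = 3.311.
Fraction as HOCl = 1 / (1 + 3.311) = 0.2319.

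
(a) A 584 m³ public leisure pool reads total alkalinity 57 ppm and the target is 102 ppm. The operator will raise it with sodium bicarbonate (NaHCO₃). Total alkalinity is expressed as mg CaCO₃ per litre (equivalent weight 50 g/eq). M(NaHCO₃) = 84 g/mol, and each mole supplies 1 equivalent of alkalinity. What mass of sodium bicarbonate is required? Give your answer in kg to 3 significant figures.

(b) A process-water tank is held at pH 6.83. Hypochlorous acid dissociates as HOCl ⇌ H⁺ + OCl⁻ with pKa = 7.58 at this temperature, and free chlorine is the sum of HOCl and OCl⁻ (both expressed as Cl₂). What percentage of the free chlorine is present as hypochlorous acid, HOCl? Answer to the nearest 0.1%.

(a) 44.2 kg; (b) 84.9%

(a) Volume: 584 m³ = 584,000 L.
(a) Alkalinity to add: (102 − 57) = 45 mg/L as CaCO₃ × 584,000 L = 26,280 g as CaCO₃.
(a) Equivalents: 26,280 g ÷ 50 g/eq = 525.6 eq.
(a) NaHCO₃ supplies 1 eq per mole → 525.6 mol.
(a) Mass: 525.6 mol × 84 g/mol = 44,150 g.

(b) [OCl⁻]/[HOCl] = 10^(pH − pKa) = 10^(6.83 − 7.58) = 10^-0.75 = 0.1778.
(b) Fraction as HOCl = 1 / (1 + 0.1778) = 0.849.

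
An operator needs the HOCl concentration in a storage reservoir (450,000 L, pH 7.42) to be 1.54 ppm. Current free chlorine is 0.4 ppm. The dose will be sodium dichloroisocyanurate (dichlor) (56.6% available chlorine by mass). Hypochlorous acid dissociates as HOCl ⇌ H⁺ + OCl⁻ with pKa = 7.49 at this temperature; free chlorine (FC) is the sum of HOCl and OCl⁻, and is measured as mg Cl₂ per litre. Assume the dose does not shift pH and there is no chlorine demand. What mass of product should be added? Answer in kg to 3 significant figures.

1.95 kg

[OCl⁻]/[HOCl] = 10^(pH − pKa) = 10^(7.42 − 7.49) = 0.8511; fraction as HOCl = 1/(1 + 0.8511) = 0.5402.
Free chlorine required for 1.54 ppm HOCl: 1.54 / 0.5402 = 2.851 ppm.
FC to add: 2.851 − 0.4 = 2.451 mg/L as Cl₂.
Cl₂ equivalent: 2.451 mg/L × 450,000 L = 1103 g.
Product at 56.6% available Cl: 1103 / 0.566 = 1948 g.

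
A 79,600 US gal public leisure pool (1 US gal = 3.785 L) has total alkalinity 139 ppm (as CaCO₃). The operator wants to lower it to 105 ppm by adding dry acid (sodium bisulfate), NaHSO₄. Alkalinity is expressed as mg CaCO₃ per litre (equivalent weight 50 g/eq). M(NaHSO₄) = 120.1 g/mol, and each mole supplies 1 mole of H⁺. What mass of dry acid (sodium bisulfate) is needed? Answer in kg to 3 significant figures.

24.6 kg

Volume: 79,600 US gal × 3.785 L/gal = 301,286 L.
Alkalinity to neutralize: (139 − 105) = 34 mg/L as CaCO₃ × 301,286 L = 10,240 g as CaCO₃.
Equivalents of H⁺ required: 10,240 ÷ 50 g/eq = 204.9 eq = 204.9 mol NaHSO₄.
Mass of NaHSO₄: 204.9 × 120.1 = 24,610 g.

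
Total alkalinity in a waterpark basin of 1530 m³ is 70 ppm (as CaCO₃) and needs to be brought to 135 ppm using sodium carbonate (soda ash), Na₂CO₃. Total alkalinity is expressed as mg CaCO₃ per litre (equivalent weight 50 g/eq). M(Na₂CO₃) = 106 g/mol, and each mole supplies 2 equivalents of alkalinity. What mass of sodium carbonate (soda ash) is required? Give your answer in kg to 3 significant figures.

Volume: 1530 m³ = 1,530,000 L.
Alkalinity to add: (135 − 70) = 65 mg/L as CaCO₃ × 1,530,000 L = 99,450 g as CaCO₃.
Equivalents: 99,450 g ÷ 50 g/eq = 1989 eq.
Each mole of Na₂CO₃ supplies 2 eq, so 1989 / 2 = 994.5 mol.
Mass: 994.5 mol × 106 g/mol = 105,400 g.

105 kg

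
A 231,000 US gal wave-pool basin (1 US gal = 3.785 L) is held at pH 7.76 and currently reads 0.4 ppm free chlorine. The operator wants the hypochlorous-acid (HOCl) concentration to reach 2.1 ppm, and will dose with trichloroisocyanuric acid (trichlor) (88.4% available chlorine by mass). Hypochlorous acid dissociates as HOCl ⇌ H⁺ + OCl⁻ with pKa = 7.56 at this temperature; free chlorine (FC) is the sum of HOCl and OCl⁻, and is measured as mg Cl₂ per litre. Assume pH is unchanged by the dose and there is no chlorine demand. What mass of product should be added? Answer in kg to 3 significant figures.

Volume: 231,000 US gal × 3.785 L/gal = 874,335 L.
[OCl⁻]/[HOCl] = 10^(pH − pKa) = 10^(7.76 − 7.56) = 1.585; fraction as HOCl = 1/(1 + 1.585) = 0.3869.
Free chlorine required for 2.1 ppm HOCl: 2.1 / 0.3869 = 5.428 ppm.
FC to add: 5.428 − 0.4 = 5.028 mg/L as Cl₂.
Cl₂ equivalent: 5.028 mg/L × 874,335 L = 4396 g.
Product at 88.4% available Cl: 4396 / 0.884 = 4973 g.

4.97 kg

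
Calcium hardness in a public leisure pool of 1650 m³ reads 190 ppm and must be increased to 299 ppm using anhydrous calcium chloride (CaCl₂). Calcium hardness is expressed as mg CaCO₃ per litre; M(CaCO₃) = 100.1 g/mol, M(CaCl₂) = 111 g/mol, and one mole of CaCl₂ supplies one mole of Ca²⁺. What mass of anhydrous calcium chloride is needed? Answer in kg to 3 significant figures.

199 kg

Volume: 1650 m³ = 1,650,000 L.
Hardness to add: (299 − 190) = 109 mg/L as CaCO₃ × 1,650,000 L = 179,800 g as CaCO₃.
Moles of Ca²⁺ (1 mol Ca²⁺ ≡ 1 mol CaCO₃): 179,800 / 100.1 g/mol = 1797 mol.
Mass of CaCl₂: 1797 × 111 = 199,400 g.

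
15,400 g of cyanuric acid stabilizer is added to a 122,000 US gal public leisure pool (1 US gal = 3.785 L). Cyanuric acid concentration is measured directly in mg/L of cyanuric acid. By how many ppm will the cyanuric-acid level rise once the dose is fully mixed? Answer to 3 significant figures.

33.3 ppm

Volume: 122,000 US gal × 3.785 L/gal = 461,770 L.
Rise: 15,400 g / 461,770 L × 1000 = 33.35 mg/L.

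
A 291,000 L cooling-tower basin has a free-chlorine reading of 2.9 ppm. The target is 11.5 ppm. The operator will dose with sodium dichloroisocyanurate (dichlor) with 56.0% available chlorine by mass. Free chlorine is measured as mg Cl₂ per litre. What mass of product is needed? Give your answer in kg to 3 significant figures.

4.47 kg

Chlorine deficit: 11.5 − 2.9 = 8.6 ppm = 8.6 mg/L as Cl₂.
Cl₂ equivalent needed: 8.6 mg/L × 291,000 L = 2,503,000 mg = 2503 g.
Product at 56.0% available chlorine: 2503 / 0.56 = 4469 g.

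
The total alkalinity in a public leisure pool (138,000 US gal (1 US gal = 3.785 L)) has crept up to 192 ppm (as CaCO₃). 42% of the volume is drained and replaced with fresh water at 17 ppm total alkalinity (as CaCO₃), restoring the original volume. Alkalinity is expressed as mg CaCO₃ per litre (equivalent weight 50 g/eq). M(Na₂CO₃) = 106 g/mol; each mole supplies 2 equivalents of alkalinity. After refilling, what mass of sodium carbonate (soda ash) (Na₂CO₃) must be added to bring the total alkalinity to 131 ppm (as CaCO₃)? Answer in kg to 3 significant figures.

Volume: 138,000 US gal × 3.785 L/gal = 522,330 L.
After draining 42% and refilling: 192 × 0.58 + 17 × 0.42 = 118.5 ppm.
Deficit to target: 131 − 118.5 = 12.5 mg/L.
As CaCO₃: 12.5 mg/L × 522,330 L = 6529 g; ÷ 50 g/eq ÷ 2 = 65.29 mol Na₂CO₃.
Mass: 65.29 × 106 = 6921 g.

6.92 kg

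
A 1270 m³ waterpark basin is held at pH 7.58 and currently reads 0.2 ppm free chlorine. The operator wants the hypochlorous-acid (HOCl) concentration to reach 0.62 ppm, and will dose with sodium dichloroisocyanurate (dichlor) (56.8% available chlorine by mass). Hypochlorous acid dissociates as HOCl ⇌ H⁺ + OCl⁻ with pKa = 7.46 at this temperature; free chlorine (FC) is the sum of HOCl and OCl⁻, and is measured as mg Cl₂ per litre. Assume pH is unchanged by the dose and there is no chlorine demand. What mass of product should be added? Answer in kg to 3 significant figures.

Volume: 1270 m³ = 1,270,000 L.
[OCl⁻]/[HOCl] = 10^(pH − pKa) = 10^(7.58 − 7.46) = 1.318; fraction as HOCl = 1/(1 + 1.318) = 0.4314.
Free chlorine required for 0.62 ppm HOCl: 0.62 / 0.4314 = 1.437 ppm.
FC to add: 1.437 − 0.2 = 1.237 mg/L as Cl₂.
Cl₂ equivalent: 1.237 mg/L × 1,270,000 L = 1571 g.
Product at 56.8% available Cl: 1571 / 0.568 = 2767 g.

2.77 kg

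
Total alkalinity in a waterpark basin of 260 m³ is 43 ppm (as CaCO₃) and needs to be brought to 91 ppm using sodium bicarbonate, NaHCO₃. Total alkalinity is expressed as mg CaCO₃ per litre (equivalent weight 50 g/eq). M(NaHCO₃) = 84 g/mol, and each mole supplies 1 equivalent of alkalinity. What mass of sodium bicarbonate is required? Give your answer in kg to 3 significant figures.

Volume: 260 m³ = 260,000 L.
Alkalinity to add: (91 − 43) = 48 mg/L as CaCO₃ × 260,000 L = 12,480 g as CaCO₃.
Equivalents: 12,480 g ÷ 50 g/eq = 249.6 eq.
NaHCO₃ supplies 1 eq per mole → 249.6 mol.
Mass: 249.6 mol × 84 g/mol = 20,970 g.

21.0 kg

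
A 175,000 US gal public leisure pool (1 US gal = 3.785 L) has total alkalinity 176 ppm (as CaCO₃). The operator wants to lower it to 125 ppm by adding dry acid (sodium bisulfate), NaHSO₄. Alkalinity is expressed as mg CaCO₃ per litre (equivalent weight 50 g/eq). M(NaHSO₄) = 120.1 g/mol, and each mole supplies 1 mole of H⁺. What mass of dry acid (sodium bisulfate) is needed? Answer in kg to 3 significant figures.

Volume: 175,000 US gal × 3.785 L/gal = 662,375 L.
Alkalinity to neutralize: (176 − 125) = 51 mg/L as CaCO₃ × 662,375 L = 33,780 g as CaCO₃.
Equivalents of H⁺ required: 33,780 ÷ 50 g/eq = 675.6 eq = 675.6 mol NaHSO₄.
Mass of NaHSO₄: 675.6 × 120.1 = 81,140 g.

81.1 kg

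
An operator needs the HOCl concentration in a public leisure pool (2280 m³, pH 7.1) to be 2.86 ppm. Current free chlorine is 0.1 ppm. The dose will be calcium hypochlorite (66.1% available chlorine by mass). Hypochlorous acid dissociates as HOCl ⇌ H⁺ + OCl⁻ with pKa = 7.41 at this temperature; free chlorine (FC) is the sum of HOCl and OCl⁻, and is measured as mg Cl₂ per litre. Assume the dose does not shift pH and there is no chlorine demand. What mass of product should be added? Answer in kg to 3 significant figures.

14.4 kg

Volume: 2280 m³ = 2,280,000 L.
[OCl⁻]/[HOCl] = 10^(pH − pKa) = 10^(7.1 − 7.41) = 0.4898; fraction as HOCl = 1/(1 + 0.4898) = 0.6712.
Free chlorine required for 2.86 ppm HOCl: 2.86 / 0.6712 = 4.261 ppm.
FC to add: 4.261 − 0.1 = 4.161 mg/L as Cl₂.
Cl₂ equivalent: 4.161 mg/L × 2,280,000 L = 9487 g.
Product at 66.1% available Cl: 9487 / 0.661 = 14,350 g.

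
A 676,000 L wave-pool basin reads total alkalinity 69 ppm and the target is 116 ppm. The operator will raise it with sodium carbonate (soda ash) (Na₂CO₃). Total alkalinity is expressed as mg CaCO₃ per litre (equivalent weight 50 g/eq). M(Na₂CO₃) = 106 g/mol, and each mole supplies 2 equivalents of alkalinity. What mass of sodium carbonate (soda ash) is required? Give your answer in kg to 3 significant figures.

33.7 kg

Alkalinity to add: (116 − 69) = 47 mg/L as CaCO₃ × 676,000 L = 31,770 g as CaCO₃.
Equivalents: 31,770 g ÷ 50 g/eq = 635.4 eq.
Each mole of Na₂CO₃ supplies 2 eq, so 635.4 / 2 = 317.7 mol.
Mass: 317.7 mol × 106 g/mol = 33,680 g.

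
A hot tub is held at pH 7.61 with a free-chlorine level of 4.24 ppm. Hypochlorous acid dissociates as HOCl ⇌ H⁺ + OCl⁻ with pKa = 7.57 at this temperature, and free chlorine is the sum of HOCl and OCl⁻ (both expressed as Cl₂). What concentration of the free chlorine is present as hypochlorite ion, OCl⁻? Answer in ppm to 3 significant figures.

2.22 ppm

[OCl⁻]/[HOCl] = 10^(pH − pKa) = 10^(7.61 − 7.57) = 10^0.04 = 1.096.
Fraction as HOCl = 1 / (1 + 1.096) = 0.477.
OCl⁻ = (1 − 0.477) × 4.24 ppm = 2.218 ppm.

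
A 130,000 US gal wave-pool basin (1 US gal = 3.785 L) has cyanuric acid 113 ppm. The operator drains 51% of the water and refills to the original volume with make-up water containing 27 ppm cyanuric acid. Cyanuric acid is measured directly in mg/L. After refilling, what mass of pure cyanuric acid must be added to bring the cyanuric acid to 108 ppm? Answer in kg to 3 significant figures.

Volume: 130,000 US gal × 3.785 L/gal = 492,050 L.
After draining 51% and refilling: 113 × 0.49 + 27 × 0.51 = 69.14 ppm.
Deficit to target: 108 − 69.14 = 38.86 mg/L.
Mass: 38.86 mg/L × 492,050 L = 19,120 g cyanuric acid.

19.1 kg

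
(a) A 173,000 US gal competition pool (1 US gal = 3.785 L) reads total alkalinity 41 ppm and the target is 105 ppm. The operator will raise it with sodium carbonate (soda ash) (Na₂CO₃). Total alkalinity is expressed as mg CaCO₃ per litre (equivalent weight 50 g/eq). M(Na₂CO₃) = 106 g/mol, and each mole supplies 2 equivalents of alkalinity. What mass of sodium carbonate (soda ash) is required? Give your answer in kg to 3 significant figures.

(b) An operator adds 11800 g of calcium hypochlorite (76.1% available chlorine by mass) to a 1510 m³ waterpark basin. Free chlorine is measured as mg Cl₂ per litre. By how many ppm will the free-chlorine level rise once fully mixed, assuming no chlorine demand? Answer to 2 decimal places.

(a) 44.4 kg; (b) 5.95 ppm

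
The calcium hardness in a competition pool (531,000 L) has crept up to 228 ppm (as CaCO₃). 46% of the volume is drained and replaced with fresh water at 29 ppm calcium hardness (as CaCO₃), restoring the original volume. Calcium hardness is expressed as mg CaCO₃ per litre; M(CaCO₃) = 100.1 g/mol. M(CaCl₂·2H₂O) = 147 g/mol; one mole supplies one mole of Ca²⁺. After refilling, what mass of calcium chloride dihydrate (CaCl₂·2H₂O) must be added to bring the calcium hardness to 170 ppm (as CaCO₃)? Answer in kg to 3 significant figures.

26.2 kg

After draining 46% and refilling: 228 × 0.54 + 29 × 0.46 = 136.46 ppm.
Deficit to target: 170 − 136.46 = 33.54 mg/L.
As CaCO₃: 33.54 mg/L × 531,000 L = 17,810 g; ÷ 100.1 = 177.9 mol Ca²⁺.
Mass: 177.9 × 147 = 26,150 g.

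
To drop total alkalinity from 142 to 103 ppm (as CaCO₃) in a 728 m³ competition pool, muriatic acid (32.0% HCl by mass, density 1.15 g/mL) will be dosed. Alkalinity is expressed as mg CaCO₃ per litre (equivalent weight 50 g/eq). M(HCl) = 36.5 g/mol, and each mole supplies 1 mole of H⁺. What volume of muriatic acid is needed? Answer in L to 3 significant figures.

Volume: 728 m³ = 728,000 L.
Alkalinity to neutralize: (142 − 103) = 39 mg/L as CaCO₃ × 728,000 L = 28,390 g as CaCO₃.
Equivalents of H⁺ required: 28,390 ÷ 50 g/eq = 567.8 eq = 567.8 mol HCl.
Mass of HCl: 567.8 × 36.5 = 20,730 g.
Mass of 32.0% solution: 20,730 / 0.32 = 64,770 g.
Volume: 64,770 g ÷ 1.15 g/mL = 56,320 mL.

56.3 L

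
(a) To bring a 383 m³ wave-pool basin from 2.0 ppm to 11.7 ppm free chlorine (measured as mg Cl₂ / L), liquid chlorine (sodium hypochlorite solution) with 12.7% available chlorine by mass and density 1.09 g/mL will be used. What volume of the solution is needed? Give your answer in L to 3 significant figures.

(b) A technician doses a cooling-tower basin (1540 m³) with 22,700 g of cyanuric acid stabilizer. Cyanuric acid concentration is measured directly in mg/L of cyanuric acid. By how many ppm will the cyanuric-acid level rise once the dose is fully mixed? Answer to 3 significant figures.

(a) 26.8 L; (b) 14.7 ppm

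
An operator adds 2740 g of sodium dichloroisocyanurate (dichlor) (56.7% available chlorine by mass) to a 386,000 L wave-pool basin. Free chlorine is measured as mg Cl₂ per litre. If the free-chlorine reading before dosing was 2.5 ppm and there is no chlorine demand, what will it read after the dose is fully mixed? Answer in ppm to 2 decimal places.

6.52 ppm

Available chlorine delivered: 2740 g × 0.567 = 1554 g as Cl₂.
Concentration rise: 1554 g / 386,000 L = 4.025 mg/L = 4.02 ppm.
Final FC: 2.5 + 4.02 = 6.52 ppm.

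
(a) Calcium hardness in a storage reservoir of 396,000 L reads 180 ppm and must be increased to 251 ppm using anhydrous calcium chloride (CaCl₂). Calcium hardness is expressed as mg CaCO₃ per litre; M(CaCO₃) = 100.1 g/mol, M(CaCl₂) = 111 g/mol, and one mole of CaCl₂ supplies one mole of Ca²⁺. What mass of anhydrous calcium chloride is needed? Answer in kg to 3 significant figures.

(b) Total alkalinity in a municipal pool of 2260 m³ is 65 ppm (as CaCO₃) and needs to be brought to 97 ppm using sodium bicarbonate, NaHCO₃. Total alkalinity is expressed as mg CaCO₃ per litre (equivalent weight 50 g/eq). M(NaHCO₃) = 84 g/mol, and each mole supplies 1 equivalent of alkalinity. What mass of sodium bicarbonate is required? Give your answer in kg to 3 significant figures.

(a) 31.2 kg; (b) 121 kg

(a) Hardness to add: (251 − 180) = 71 mg/L as CaCO₃ × 396,000 L = 28,120 g as CaCO₃.
(a) Moles of Ca²⁺ (1 mol Ca²⁺ ≡ 1 mol CaCO₃): 28,120 / 100.1 g/mol = 280.9 mol.
(a) Mass of CaCl₂: 280.9 × 111 = 31,180 g.

(b) Volume: 2260 m³ = 2,260,000 L.
(b) Alkalinity to add: (97 − 65) = 32 mg/L as CaCO₃ × 2,260,000 L = 72,320 g as CaCO₃.
(b) Equivalents: 72,320 g ÷ 50 g/eq = 1446 eq.
(b) NaHCO₃ supplies 1 eq per mole → 1446 mol.
(b) Mass: 1446 mol × 84 g/mol = 121,500 g.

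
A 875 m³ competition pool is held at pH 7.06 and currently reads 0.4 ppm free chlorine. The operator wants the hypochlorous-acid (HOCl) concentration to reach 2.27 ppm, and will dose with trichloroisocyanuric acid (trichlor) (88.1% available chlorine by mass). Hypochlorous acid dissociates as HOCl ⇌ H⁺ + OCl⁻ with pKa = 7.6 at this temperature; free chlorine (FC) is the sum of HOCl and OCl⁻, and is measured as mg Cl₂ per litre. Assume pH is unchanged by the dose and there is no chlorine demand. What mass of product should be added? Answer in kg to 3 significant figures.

2.51 kg

Volume: 875 m³ = 875,000 L.
[OCl⁻]/[HOCl] = 10^(pH − pKa) = 10^(7.06 − 7.6) = 0.2884; fraction as HOCl = 1/(1 + 0.2884) = 0.7762.
Free chlorine required for 2.27 ppm HOCl: 2.27 / 0.7762 = 2.925 ppm.
FC to add: 2.925 − 0.4 = 2.525 mg/L as Cl₂.
Cl₂ equivalent: 2.525 mg/L × 875,000 L = 2209 g.
Product at 88.1% available Cl: 2209 / 0.881 = 2507 g.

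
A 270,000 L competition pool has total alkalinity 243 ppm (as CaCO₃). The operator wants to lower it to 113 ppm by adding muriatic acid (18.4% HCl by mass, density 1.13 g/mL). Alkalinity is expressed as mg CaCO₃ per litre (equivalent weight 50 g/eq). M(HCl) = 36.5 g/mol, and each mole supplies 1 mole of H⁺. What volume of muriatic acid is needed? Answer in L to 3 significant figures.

123 L

Alkalinity to neutralize: (243 − 113) = 130 mg/L as CaCO₃ × 270,000 L = 35,100 g as CaCO₃.
Equivalents of H⁺ required: 35,100 ÷ 50 g/eq = 702 eq = 702 mol HCl.
Mass of HCl: 702 × 36.5 = 25,620 g.
Mass of 18.4% solution: 25,620 / 0.184 = 139,300 g.
Volume: 139,300 g ÷ 1.13 g/mL = 123,200 mL.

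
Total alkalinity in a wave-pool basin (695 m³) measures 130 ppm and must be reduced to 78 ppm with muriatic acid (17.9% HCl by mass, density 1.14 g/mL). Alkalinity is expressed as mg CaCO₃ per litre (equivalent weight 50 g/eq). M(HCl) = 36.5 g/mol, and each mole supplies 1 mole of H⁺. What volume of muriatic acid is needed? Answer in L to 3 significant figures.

129 L

Volume: 695 m³ = 695,000 L.
Alkalinity to neutralize: (130 − 78) = 52 mg/L as CaCO₃ × 695,000 L = 36,140 g as CaCO₃.
Equivalents of H⁺ required: 36,140 ÷ 50 g/eq = 722.8 eq = 722.8 mol HCl.
Mass of HCl: 722.8 × 36.5 = 26,380 g.
Mass of 17.9% solution: 26,380 / 0.179 = 147,400 g.
Volume: 147,400 g ÷ 1.14 g/mL = 129,300 mL.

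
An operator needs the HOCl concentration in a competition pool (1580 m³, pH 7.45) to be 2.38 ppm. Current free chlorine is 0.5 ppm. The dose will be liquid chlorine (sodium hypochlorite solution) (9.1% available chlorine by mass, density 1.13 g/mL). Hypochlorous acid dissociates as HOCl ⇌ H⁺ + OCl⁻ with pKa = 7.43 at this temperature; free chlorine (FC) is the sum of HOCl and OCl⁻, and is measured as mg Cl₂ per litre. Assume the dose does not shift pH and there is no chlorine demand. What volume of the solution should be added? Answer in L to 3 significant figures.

67.2 L

Volume: 1580 m³ = 1,580,000 L.
[OCl⁻]/[HOCl] = 10^(pH − pKa) = 10^(7.45 − 7.43) = 1.047; fraction as HOCl = 1/(1 + 1.047) = 0.4885.
Free chlorine required for 2.38 ppm HOCl: 2.38 / 0.4885 = 4.872 ppm.
FC to add: 4.872 − 0.5 = 4.372 mg/L as Cl₂.
Cl₂ equivalent: 4.372 mg/L × 1,580,000 L = 6908 g.
Product at 9.1% available Cl: 6908 / 0.091 = 75,910 g.
Volume: 75,910 g ÷ 1.13 g/mL = 67,180 mL.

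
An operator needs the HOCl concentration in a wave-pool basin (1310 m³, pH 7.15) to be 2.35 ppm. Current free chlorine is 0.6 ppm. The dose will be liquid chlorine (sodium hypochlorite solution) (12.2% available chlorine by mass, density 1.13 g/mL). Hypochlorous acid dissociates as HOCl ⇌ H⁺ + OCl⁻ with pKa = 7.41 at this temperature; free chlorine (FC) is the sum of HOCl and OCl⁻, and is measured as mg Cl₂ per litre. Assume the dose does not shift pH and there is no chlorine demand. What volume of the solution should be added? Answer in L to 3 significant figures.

28.9 L

Volume: 1310 m³ = 1,310,000 L.
[OCl⁻]/[HOCl] = 10^(pH − pKa) = 10^(7.15 − 7.41) = 0.5495; fraction as HOCl = 1/(1 + 0.5495) = 0.6454.
Free chlorine required for 2.35 ppm HOCl: 2.35 / 0.6454 = 3.641 ppm.
FC to add: 3.641 − 0.6 = 3.041 mg/L as Cl₂.
Cl₂ equivalent: 3.041 mg/L × 1,310,000 L = 3984 g.
Product at 12.2% available Cl: 3984 / 0.122 = 32,660 g.
Volume: 32,660 g ÷ 1.13 g/mL = 28,900 mL.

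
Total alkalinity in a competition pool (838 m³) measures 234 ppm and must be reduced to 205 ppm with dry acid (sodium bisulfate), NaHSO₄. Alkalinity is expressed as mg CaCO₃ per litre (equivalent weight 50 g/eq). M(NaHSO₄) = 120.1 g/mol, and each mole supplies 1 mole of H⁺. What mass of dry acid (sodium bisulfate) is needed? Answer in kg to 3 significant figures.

58.4 kg

Volume: 838 m³ = 838,000 L.
Alkalinity to neutralize: (234 − 205) = 29 mg/L as CaCO₃ × 838,000 L = 24,300 g as CaCO₃.
Equivalents of H⁺ required: 24,300 ÷ 50 g/eq = 486 eq = 486 mol NaHSO₄.
Mass of NaHSO₄: 486 × 120.1 = 58,370 g.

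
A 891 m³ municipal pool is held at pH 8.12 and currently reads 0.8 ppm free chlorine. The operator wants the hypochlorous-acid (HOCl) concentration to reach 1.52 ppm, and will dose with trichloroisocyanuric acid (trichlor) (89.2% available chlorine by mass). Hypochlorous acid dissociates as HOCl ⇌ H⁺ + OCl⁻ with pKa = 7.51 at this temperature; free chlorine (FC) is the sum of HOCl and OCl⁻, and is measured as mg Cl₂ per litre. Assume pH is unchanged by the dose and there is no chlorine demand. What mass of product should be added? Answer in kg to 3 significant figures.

6.90 kg

Volume: 891 m³ = 891,000 L.
[OCl⁻]/[HOCl] = 10^(pH − pKa) = 10^(8.12 − 7.51) = 4.074; fraction as HOCl = 1/(1 + 4.074) = 0.1971.
Free chlorine required for 1.52 ppm HOCl: 1.52 / 0.1971 = 7.712 ppm.
FC to add: 7.712 − 0.8 = 6.912 mg/L as Cl₂.
Cl₂ equivalent: 6.912 mg/L × 891,000 L = 6159 g.
Product at 89.2% available Cl: 6159 / 0.892 = 6904 g.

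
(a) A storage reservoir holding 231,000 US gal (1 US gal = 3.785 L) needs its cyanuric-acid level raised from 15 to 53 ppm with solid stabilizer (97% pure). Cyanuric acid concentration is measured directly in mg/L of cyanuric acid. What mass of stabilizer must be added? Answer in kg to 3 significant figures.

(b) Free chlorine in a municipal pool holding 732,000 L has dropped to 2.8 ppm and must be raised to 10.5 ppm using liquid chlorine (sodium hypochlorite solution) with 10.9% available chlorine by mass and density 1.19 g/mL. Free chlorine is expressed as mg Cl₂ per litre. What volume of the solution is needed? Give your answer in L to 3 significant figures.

(a) 34.3 kg; (b) 43.5 L

(a) Volume: 231,000 US gal × 3.785 L/gal = 874,335 L.
(a) CYA to add: (53 − 15) = 38 mg/L × 874,335 L = 33,220 g cyanuric acid.
(a) At 97% purity: 33,220 / 0.97 = 34,250 g product.

(b) Chlorine deficit: 10.5 − 2.8 = 7.7 ppm = 7.7 mg/L as Cl₂.
(b) Cl₂ equivalent needed: 7.7 mg/L × 732,000 L = 5,636,000 mg = 5636 g.
(b) Product at 10.9% available chlorine: 5636 / 0.109 = 51,710 g.
(b) Volume at density 1.19 g/mL: 51,710 g ÷ 1.19 g/mL = 43,450 mL.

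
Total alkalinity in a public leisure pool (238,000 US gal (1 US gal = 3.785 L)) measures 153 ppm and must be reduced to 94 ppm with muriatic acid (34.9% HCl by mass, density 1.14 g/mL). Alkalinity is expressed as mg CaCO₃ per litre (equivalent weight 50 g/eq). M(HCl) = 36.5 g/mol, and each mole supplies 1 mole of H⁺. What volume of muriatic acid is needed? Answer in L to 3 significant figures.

97.5 L

Volume: 238,000 US gal × 3.785 L/gal = 900,830 L.
Alkalinity to neutralize: (153 − 94) = 59 mg/L as CaCO₃ × 900,830 L = 53,150 g as CaCO₃.
Equivalents of H⁺ required: 53,150 ÷ 50 g/eq = 1063 eq = 1063 mol HCl.
Mass of HCl: 1063 × 36.5 = 38,800 g.
Mass of 34.9% solution: 38,800 / 0.349 = 111,200 g.
Volume: 111,200 g ÷ 1.14 g/mL = 97,520 mL.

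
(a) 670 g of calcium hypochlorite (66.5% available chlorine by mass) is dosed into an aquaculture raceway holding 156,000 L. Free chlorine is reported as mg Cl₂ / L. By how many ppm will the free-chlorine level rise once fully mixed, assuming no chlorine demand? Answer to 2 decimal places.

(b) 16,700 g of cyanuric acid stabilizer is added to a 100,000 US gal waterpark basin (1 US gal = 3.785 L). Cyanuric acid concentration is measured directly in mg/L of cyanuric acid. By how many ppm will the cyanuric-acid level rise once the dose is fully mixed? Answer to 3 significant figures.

(a) 2.86 ppm; (b) 44.1 ppm

(a) Available chlorine delivered: 670 g × 0.665 = 445.6 g as Cl₂.
(a) Concentration rise: 445.6 g / 156,000 L = 2.856 mg/L = 2.86 ppm.

(b) Volume: 100,000 US gal × 3.785 L/gal = 378,500 L.
(b) Rise: 16,700 g / 378,500 L × 1000 = 44.12 mg/L.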